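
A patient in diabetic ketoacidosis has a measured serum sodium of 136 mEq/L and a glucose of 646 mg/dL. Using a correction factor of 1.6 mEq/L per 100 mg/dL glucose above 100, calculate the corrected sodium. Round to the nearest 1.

Corrected Na = measured Na + 1.6 · (glucose − 100)/100
= 136 + 1.6 · (646 − 100)/100
= 136 + 8.7
= 144.7 mEq/L

145 mEq/L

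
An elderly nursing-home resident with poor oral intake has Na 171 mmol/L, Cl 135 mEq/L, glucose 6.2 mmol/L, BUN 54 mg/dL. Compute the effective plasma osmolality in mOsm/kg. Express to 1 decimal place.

Effective osmolality excludes urea (freely permeant across cell membranes):
2·Na + glucose
= 2·171 + 6.2
= 342 + 6.2
= 348.2 mOsm/kg

348.2 mOsm/kg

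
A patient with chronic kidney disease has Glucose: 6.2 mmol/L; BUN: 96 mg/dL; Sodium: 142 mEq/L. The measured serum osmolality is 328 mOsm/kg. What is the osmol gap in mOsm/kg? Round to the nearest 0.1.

3.5 mOsm/kg

Calculated osmolality = 2·Na + glucose + BUN/2.8
= 2·142 + 6.2 + 96/2.8
= 284 + 6.20 + 34.29
= 324.49 mOsm/kg ≈ 324.5 mOsm/kg
Osmolar gap = measured − calculated = 328 − 324.5 = 3.5 mOsm/kg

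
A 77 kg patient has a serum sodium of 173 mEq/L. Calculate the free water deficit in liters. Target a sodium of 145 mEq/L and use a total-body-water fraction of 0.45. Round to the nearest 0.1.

TBW = 0.45 · 77 = 34.65 L
Free water deficit = TBW · (Na/145 − 1)
= 34.65 · (173/145 − 1)
= 34.65 · 0.1931
= 6.69 L

6.7 L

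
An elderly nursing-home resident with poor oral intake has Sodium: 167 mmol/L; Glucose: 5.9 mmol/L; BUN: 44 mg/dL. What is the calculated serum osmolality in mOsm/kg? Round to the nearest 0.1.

Calculated osmolality = 2·Na + glucose + BUN/2.8
= 2·167 + 5.9 + 44/2.8
= 334 + 5.90 + 15.71
= 355.61 mOsm/kg

355.6 mOsm/kg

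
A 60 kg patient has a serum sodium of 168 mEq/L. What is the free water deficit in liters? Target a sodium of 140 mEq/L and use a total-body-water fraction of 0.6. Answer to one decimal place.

TBW = 0.6 · 60 = 36 L
Free water deficit = TBW · (Na/140 − 1)
= 36 · (168/140 − 1)
= 36 · 0.2
= 7.2 L

7.2 L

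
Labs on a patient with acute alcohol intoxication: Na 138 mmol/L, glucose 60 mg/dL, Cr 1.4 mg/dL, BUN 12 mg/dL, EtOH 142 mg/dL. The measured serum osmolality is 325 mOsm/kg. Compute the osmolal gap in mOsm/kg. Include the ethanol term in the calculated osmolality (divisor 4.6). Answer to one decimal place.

Calculated osmolality = 2·Na + glucose/18 + BUN/2.8 + ethanol/4.6
= 2·138 + 60/18 + 12/2.8 + 142/4.6
= 276 + 3.33 + 4.29 + 30.87
= 314.49 mOsm/kg ≈ 314.5 mOsm/kg
Osmolar gap = measured − calculated = 325 − 314.5 = 10.5 mOsm/kg

10.5 mOsm/kg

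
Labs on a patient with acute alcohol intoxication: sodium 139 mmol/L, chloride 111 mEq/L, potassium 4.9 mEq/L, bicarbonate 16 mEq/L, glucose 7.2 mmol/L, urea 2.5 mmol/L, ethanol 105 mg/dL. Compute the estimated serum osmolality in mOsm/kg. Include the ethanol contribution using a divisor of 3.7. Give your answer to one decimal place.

Calculated osmolality = 2·Na + glucose + urea + ethanol/3.7
= 2·139 + 7.2 + 2.5 + 105/3.7
= 278 + 7.20 + 2.50 + 28.38
= 316.08 mOsm/kg

316.1 mOsm/kg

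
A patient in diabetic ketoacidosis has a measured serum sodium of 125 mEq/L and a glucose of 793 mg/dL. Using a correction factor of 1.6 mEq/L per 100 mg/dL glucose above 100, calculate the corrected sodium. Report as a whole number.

136 mEq/L

Corrected Na = measured Na + 1.6 · (glucose − 100)/100
= 125 + 1.6 · (793 − 100)/100
= 125 + 11.1
= 136.1 mEq/L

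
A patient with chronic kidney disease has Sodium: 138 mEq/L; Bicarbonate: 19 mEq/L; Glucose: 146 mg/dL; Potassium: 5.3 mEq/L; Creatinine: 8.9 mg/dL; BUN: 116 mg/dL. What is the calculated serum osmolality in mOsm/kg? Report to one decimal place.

325.5 mOsm/kg

Calculated osmolality = 2·Na + glucose/18 + BUN/2.8
= 2·138 + 146/18 + 116/2.8
= 276 + 8.11 + 41.43
= 325.54 mOsm/kg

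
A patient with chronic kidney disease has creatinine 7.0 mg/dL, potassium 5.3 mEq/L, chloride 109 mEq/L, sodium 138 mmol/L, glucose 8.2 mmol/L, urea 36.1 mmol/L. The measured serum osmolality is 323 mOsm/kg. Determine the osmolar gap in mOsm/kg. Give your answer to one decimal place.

2.7 mOsm/kg

Calculated osmolality = 2·Na + glucose + urea
= 2·138 + 8.2 + 36.1
= 276 + 8.20 + 36.10
= 320.3 mOsm/kg ≈ 320.3 mOsm/kg
Osmolar gap = measured − calculated = 323 − 320.3 = 2.7 mOsm/kg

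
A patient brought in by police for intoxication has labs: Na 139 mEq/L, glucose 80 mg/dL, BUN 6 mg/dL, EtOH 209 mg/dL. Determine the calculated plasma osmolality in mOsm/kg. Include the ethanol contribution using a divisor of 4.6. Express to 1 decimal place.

330.0 mOsm/kg

Calculated osmolality = 2·Na + glucose/18 + BUN/2.8 + ethanol/4.6
= 2·139 + 80/18 + 6/2.8 + 209/4.6
= 278 + 4.44 + 2.14 + 45.43
= 330.01 mOsm/kg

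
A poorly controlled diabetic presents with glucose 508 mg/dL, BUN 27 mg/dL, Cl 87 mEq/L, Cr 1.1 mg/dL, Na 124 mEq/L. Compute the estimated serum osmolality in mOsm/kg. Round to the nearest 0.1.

285.9 mOsm/kg

Calculated osmolality = 2·Na + glucose/18 + BUN/2.8
= 2·124 + 508/18 + 27/2.8
= 248 + 28.22 + 9.64
= 285.86 mOsm/kg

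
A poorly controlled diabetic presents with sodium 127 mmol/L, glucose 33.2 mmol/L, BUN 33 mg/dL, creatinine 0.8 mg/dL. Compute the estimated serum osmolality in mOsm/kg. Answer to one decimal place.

299.0 mOsm/kg

Calculated osmolality = 2·Na + glucose + BUN/2.8
= 2·127 + 33.2 + 33/2.8
= 254 + 33.20 + 11.79
= 298.99 mOsm/kg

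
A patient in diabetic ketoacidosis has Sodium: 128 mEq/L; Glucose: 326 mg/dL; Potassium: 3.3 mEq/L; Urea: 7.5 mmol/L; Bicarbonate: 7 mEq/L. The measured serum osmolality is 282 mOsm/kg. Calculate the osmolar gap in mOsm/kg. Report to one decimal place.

Calculated osmolality = 2·Na + glucose/18 + urea
= 2·128 + 326/18 + 7.5
= 256 + 18.11 + 7.50
= 281.61 mOsm/kg ≈ 281.6 mOsm/kg
Osmolar gap = measured − calculated = 282 − 281.6 = 0.4 mOsm/kg

0.4 mOsm/kg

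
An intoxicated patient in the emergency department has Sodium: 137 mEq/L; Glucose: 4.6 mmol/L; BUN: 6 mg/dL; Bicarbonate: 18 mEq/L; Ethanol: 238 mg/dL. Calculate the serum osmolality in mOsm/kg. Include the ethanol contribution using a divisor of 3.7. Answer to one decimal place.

345.1 mOsm/kg

Calculated osmolality = 2·Na + glucose + BUN/2.8 + ethanol/3.7
= 2·137 + 4.6 + 6/2.8 + 238/3.7
= 274 + 4.60 + 2.14 + 64.32
= 345.06 mOsm/kg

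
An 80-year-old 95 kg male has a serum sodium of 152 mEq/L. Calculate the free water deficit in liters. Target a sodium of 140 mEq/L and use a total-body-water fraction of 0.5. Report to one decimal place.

TBW = 0.5 · 95 = 47.5 L
Free water deficit = TBW · (Na/140 − 1)
= 47.5 · (152/140 − 1)
= 47.5 · 0.0857
= 4.07 L

4.1 L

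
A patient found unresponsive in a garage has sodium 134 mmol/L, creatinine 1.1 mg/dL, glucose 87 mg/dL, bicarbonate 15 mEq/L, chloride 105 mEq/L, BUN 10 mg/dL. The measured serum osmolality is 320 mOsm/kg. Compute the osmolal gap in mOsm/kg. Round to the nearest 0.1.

43.6 mOsm/kg

Calculated osmolality = 2·Na + glucose/18 + BUN/2.8
= 2·134 + 87/18 + 10/2.8
= 268 + 4.83 + 3.57
= 276.4 mOsm/kg ≈ 276.4 mOsm/kg
Osmolar gap = measured − calculated = 320 − 276.4 = 43.6 mOsm/kg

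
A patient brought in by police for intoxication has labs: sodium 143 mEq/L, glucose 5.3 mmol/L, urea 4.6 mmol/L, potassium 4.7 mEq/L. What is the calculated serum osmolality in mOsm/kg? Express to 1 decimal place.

295.9 mOsm/kg

Calculated osmolality = 2·Na + glucose + urea
= 2·143 + 5.3 + 4.6
= 286 + 5.30 + 4.60
= 295.9 mOsm/kg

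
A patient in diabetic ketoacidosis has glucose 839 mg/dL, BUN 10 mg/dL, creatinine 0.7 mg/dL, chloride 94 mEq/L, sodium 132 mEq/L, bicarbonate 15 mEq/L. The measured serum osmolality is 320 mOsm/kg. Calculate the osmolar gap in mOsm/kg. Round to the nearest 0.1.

Calculated osmolality = 2·Na + glucose/18 + BUN/2.8
= 2·132 + 839/18 + 10/2.8
= 264 + 46.61 + 3.57
= 314.18 mOsm/kg ≈ 314.2 mOsm/kg
Osmolar gap = measured − calculated = 320 − 314.2 = 5.8 mOsm/kg

5.8 mOsm/kg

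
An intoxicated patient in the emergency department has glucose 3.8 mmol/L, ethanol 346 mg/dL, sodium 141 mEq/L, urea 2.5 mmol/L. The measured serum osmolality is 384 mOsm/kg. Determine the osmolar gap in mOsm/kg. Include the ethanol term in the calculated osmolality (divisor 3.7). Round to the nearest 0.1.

Calculated osmolality = 2·Na + glucose + urea + ethanol/3.7
= 2·141 + 3.8 + 2.5 + 346/3.7
= 282 + 3.80 + 2.50 + 93.51
= 381.81 mOsm/kg ≈ 381.8 mOsm/kg
Osmolar gap = measured − calculated = 384 − 381.8 = 2.2 mOsm/kg

2.2 mOsm/kg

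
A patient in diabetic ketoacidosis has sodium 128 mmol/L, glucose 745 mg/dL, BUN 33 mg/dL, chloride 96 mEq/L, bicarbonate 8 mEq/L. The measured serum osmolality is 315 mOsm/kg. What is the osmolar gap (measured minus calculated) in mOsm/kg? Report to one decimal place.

Calculated osmolality = 2·Na + glucose/18 + BUN/2.8
= 2·128 + 745/18 + 33/2.8
= 256 + 41.39 + 11.79
= 309.18 mOsm/kg ≈ 309.2 mOsm/kg
Osmolar gap = measured − calculated = 315 − 309.2 = 5.8 mOsm/kg

5.8 mOsm/kg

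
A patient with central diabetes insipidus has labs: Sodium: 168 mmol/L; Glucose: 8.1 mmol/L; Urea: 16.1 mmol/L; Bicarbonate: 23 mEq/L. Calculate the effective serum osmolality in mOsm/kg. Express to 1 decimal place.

Effective osmolality excludes urea (freely permeant across cell membranes):
2·Na + glucose
= 2·168 + 8.1
= 336 + 8.1
= 344.1 mOsm/kg

344.1 mOsm/kg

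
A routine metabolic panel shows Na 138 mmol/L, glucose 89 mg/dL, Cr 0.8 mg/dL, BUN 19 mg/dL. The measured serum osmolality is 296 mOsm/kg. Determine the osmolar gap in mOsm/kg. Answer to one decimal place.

Calculated osmolality = 2·Na + glucose/18 + BUN/2.8
= 2·138 + 89/18 + 19/2.8
= 276 + 4.94 + 6.79
= 287.73 mOsm/kg ≈ 287.7 mOsm/kg
Osmolar gap = measured − calculated = 296 − 287.7 = 8.3 mOsm/kg

8.3 mOsm/kg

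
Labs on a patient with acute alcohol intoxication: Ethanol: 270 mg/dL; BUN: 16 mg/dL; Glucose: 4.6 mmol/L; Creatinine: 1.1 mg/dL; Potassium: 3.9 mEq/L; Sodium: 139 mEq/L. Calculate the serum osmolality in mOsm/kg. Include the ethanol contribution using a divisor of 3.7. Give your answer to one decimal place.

Calculated osmolality = 2·Na + glucose + BUN/2.8 + ethanol/3.7
= 2·139 + 4.6 + 16/2.8 + 270/3.7
= 278 + 4.60 + 5.71 + 72.97
= 361.28 mOsm/kg

361.3 mOsm/kg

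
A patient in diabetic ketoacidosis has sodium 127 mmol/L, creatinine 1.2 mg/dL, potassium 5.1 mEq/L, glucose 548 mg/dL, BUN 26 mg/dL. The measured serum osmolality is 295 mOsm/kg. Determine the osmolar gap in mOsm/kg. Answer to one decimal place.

Calculated osmolality = 2·Na + glucose/18 + BUN/2.8
= 2·127 + 548/18 + 26/2.8
= 254 + 30.44 + 9.29
= 293.73 mOsm/kg ≈ 293.7 mOsm/kg
Osmolar gap = measured − calculated = 295 − 293.7 = 1.3 mOsm/kg

1.3 mOsm/kg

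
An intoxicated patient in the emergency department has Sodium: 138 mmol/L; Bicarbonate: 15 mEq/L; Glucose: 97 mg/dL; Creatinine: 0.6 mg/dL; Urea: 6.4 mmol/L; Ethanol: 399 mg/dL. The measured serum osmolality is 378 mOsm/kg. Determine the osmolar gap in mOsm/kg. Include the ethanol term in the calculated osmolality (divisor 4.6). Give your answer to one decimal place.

Calculated osmolality = 2·Na + glucose/18 + urea + ethanol/4.6
= 2·138 + 97/18 + 6.4 + 399/4.6
= 276 + 5.39 + 6.40 + 86.74
= 374.53 mOsm/kg ≈ 374.5 mOsm/kg
Osmolar gap = measured − calculated = 378 − 374.5 = 3.5 mOsm/kg

3.5 mOsm/kg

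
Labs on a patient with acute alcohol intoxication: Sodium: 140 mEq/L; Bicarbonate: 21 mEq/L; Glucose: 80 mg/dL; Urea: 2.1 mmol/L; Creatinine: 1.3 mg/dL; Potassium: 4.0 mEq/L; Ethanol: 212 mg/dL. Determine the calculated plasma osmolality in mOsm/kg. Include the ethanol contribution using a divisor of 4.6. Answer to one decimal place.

332.6 mOsm/kg

Calculated osmolality = 2·Na + glucose/18 + urea + ethanol/4.6
= 2·140 + 80/18 + 2.1 + 212/4.6
= 280 + 4.44 + 2.10 + 46.09
= 332.63 mOsm/kg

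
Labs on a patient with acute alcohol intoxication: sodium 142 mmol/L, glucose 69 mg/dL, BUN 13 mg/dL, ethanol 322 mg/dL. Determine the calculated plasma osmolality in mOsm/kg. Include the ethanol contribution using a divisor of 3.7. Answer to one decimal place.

379.5 mOsm/kg

Calculated osmolality = 2·Na + glucose/18 + BUN/2.8 + ethanol/3.7
= 2·142 + 69/18 + 13/2.8 + 322/3.7
= 284 + 3.83 + 4.64 + 87.03
= 379.5 mOsm/kg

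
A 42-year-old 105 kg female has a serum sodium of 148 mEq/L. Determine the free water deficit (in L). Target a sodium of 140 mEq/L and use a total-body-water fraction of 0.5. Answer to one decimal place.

TBW = 0.5 · 105 = 52.5 L
Free water deficit = TBW · (Na/140 − 1)
= 52.5 · (148/140 − 1)
= 52.5 · 0.0571
= 3 L

3.0 L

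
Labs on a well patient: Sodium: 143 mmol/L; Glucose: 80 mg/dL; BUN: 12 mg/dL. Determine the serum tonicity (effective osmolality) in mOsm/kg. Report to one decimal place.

Effective osmolality excludes urea (freely permeant across cell membranes):
2·Na + glucose/18
= 2·143 + 80/18
= 286 + 4.44
= 290.44 mOsm/kg

290.4 mOsm/kg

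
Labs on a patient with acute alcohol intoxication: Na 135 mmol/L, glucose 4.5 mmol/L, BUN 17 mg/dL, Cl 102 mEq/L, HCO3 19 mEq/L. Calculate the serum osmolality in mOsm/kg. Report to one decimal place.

280.6 mOsm/kg

Calculated osmolality = 2·Na + glucose + BUN/2.8
= 2·135 + 4.5 + 17/2.8
= 270 + 4.50 + 6.07
= 280.57 mOsm/kg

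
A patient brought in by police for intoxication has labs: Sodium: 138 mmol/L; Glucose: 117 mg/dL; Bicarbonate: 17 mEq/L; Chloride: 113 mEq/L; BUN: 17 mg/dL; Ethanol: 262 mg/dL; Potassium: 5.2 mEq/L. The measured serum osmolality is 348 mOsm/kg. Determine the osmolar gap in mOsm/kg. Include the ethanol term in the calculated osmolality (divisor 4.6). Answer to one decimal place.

2.5 mOsm/kg

Calculated osmolality = 2·Na + glucose/18 + BUN/2.8 + ethanol/4.6
= 2·138 + 117/18 + 17/2.8 + 262/4.6
= 276 + 6.50 + 6.07 + 56.96
= 345.53 mOsm/kg ≈ 345.5 mOsm/kg
Osmolar gap = measured − calculated = 348 − 345.5 = 2.5 mOsm/kg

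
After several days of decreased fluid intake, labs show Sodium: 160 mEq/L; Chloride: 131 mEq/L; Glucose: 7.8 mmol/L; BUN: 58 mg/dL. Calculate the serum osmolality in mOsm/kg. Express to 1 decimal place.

348.5 mOsm/kg

Calculated osmolality = 2·Na + glucose + BUN/2.8
= 2·160 + 7.8 + 58/2.8
= 320 + 7.80 + 20.71
= 348.51 mOsm/kg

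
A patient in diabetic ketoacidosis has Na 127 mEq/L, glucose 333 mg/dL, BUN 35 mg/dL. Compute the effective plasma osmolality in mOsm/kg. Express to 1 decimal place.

Effective osmolality excludes urea (freely permeant across cell membranes):
2·Na + glucose/18
= 2·127 + 333/18
= 254 + 18.5
= 272.5 mOsm/kg

272.5 mOsm/kg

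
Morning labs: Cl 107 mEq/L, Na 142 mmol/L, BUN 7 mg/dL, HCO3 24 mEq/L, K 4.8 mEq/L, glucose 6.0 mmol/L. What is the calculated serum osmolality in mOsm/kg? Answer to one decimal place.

292.5 mOsm/kg

Calculated osmolality = 2·Na + glucose + BUN/2.8
= 2·142 + 6 + 7/2.8
= 284 + 6 + 2.50
= 292.5 mOsm/kg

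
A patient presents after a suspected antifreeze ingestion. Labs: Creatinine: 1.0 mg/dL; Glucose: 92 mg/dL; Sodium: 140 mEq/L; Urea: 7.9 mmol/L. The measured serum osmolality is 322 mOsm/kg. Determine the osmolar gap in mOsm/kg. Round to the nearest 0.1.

29.0 mOsm/kg

Calculated osmolality = 2·Na + glucose/18 + urea
= 2·140 + 92/18 + 7.9
= 280 + 5.11 + 7.90
= 293.01 mOsm/kg ≈ 293.0 mOsm/kg
Osmolar gap = measured − calculated = 322 − 293.0 = 29.0 mOsm/kg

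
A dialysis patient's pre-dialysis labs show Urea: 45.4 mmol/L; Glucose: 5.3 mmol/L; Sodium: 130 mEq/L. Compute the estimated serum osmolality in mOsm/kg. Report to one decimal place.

Calculated osmolality = 2·Na + glucose + urea
= 2·130 + 5.3 + 45.4
= 260 + 5.30 + 45.40
= 310.7 mOsm/kg

310.7 mOsm/kg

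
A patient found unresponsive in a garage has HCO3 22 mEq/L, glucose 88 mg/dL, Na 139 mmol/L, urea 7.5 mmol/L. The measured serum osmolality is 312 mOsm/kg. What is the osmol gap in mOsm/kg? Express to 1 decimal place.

21.6 mOsm/kg

Calculated osmolality = 2·Na + glucose/18 + urea
= 2·139 + 88/18 + 7.5
= 278 + 4.89 + 7.50
= 290.39 mOsm/kg ≈ 290.4 mOsm/kg
Osmolar gap = measured − calculated = 312 − 290.4 = 21.6 mOsm/kg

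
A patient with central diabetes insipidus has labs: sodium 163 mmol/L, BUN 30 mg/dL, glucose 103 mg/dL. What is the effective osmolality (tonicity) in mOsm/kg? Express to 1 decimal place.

Effective osmolality excludes urea (freely permeant across cell membranes):
2·Na + glucose/18
= 2·163 + 103/18
= 326 + 5.72
= 331.72 mOsm/kg

331.7 mOsm/kg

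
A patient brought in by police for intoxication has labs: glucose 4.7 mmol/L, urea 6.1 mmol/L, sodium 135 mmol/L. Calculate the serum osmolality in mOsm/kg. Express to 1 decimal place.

280.8 mOsm/kg

Calculated osmolality = 2·Na + glucose + urea
= 2·135 + 4.7 + 6.1
= 270 + 4.70 + 6.10
= 280.8 mOsm/kg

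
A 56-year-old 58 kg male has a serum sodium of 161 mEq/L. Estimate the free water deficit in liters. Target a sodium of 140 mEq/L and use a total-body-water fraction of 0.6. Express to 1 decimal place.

TBW = 0.6 · 58 = 34.8 L
Free water deficit = TBW · (Na/140 − 1)
= 34.8 · (161/140 − 1)
= 34.8 · 0.15
= 5.22 L

5.2 L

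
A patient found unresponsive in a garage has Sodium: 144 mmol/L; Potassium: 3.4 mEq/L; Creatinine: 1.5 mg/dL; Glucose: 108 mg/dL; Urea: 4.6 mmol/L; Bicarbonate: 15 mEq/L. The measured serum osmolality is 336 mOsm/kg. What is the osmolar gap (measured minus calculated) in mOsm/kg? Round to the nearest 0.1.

Calculated osmolality = 2·Na + glucose/18 + urea
= 2·144 + 108/18 + 4.6
= 288 + 6 + 4.60
= 298.6 mOsm/kg ≈ 298.6 mOsm/kg
Osmolar gap = measured − calculated = 336 − 298.6 = 37.4 mOsm/kg

37.4 mOsm/kg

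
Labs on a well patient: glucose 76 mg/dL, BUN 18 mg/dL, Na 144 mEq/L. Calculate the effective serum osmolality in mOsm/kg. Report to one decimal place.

292.2 mOsm/kg

Effective osmolality excludes urea (freely permeant across cell membranes):
2·Na + glucose/18
= 2·144 + 76/18
= 288 + 4.22
= 292.22 mOsm/kg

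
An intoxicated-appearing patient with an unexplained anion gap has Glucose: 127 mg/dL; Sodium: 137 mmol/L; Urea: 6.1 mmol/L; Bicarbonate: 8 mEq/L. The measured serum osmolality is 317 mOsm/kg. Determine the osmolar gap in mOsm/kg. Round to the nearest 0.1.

Calculated osmolality = 2·Na + glucose/18 + urea
= 2·137 + 127/18 + 6.1
= 274 + 7.06 + 6.10
= 287.16 mOsm/kg ≈ 287.2 mOsm/kg
Osmolar gap = measured − calculated = 317 − 287.2 = 29.8 mOsm/kg

29.8 mOsm/kg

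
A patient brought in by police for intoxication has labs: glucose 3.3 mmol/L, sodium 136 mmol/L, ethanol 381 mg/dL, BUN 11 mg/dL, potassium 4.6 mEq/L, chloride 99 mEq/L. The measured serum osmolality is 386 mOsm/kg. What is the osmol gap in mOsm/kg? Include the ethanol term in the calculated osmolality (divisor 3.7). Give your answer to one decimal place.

Calculated osmolality = 2·Na + glucose + BUN/2.8 + ethanol/3.7
= 2·136 + 3.3 + 11/2.8 + 381/3.7
= 272 + 3.30 + 3.93 + 102.97
= 382.2 mOsm/kg ≈ 382.2 mOsm/kg
Osmolar gap = measured − calculated = 386 − 382.2 = 3.8 mOsm/kg

3.8 mOsm/kg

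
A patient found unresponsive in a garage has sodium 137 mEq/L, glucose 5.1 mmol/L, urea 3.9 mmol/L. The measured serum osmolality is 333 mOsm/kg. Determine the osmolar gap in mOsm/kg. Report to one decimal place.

Calculated osmolality = 2·Na + glucose + urea
= 2·137 + 5.1 + 3.9
= 274 + 5.10 + 3.90
= 283 mOsm/kg ≈ 283.0 mOsm/kg
Osmolar gap = measured − calculated = 333 − 283.0 = 50.0 mOsm/kg

50.0 mOsm/kg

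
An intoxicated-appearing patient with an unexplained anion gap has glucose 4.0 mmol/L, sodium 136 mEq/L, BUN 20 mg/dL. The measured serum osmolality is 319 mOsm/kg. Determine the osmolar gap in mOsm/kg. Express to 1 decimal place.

35.9 mOsm/kg

Calculated osmolality = 2·Na + glucose + BUN/2.8
= 2·136 + 4 + 20/2.8
= 272 + 4 + 7.14
= 283.14 mOsm/kg ≈ 283.1 mOsm/kg
Osmolar gap = measured − calculated = 319 − 283.1 = 35.9 mOsm/kg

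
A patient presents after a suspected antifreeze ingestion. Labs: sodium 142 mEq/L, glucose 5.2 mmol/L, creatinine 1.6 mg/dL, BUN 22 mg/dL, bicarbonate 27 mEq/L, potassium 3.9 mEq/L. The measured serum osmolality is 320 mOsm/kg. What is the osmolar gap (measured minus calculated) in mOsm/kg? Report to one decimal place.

22.9 mOsm/kg

Calculated osmolality = 2·Na + glucose + BUN/2.8
= 2·142 + 5.2 + 22/2.8
= 284 + 5.20 + 7.86
= 297.06 mOsm/kg ≈ 297.1 mOsm/kg
Osmolar gap = measured − calculated = 320 − 297.1 = 22.9 mOsm/kg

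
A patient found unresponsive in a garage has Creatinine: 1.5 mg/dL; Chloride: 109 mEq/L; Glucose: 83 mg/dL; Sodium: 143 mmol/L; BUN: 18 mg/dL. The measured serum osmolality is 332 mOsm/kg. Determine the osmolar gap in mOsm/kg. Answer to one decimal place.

Calculated osmolality = 2·Na + glucose/18 + BUN/2.8
= 2·143 + 83/18 + 18/2.8
= 286 + 4.61 + 6.43
= 297.04 mOsm/kg ≈ 297.0 mOsm/kg
Osmolar gap = measured − calculated = 332 − 297.0 = 35.0 mOsm/kg

35.0 mOsm/kg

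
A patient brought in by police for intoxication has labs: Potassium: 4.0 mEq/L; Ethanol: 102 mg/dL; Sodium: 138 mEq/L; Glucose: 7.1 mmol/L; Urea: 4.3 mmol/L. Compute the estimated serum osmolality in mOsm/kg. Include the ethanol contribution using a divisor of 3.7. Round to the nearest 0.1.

315.0 mOsm/kg

Calculated osmolality = 2·Na + glucose + urea + ethanol/3.7
= 2·138 + 7.1 + 4.3 + 102/3.7
= 276 + 7.10 + 4.30 + 27.57
= 314.97 mOsm/kg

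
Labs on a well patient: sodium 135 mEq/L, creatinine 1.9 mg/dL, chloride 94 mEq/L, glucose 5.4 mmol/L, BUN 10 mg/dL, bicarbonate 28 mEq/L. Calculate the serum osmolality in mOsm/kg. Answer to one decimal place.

279.0 mOsm/kg

Calculated osmolality = 2·Na + glucose + BUN/2.8
= 2·135 + 5.4 + 10/2.8
= 270 + 5.40 + 3.57
= 278.97 mOsm/kg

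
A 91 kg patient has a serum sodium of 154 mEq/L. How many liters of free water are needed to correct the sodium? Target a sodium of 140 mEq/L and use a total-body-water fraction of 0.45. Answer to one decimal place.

TBW = 0.45 · 91 = 40.95 L
Free water deficit = TBW · (Na/140 − 1)
= 40.95 · (154/140 − 1)
= 40.95 · 0.1
= 4.1 L

4.1 L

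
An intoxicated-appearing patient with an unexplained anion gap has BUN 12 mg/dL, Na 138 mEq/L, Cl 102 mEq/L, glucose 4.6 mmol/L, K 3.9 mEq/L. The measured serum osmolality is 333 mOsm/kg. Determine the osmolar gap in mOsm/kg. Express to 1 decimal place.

48.1 mOsm/kg

Calculated osmolality = 2·Na + glucose + BUN/2.8
= 2·138 + 4.6 + 12/2.8
= 276 + 4.60 + 4.29
= 284.89 mOsm/kg ≈ 284.9 mOsm/kg
Osmolar gap = measured − calculated = 333 − 284.9 = 48.1 mOsm/kg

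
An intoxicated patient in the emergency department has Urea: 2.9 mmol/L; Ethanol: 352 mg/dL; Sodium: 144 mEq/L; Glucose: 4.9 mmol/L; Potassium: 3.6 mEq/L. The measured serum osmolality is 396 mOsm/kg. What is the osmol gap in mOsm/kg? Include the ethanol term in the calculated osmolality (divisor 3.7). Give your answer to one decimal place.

5.1 mOsm/kg

Calculated osmolality = 2·Na + glucose + urea + ethanol/3.7
= 2·144 + 4.9 + 2.9 + 352/3.7
= 288 + 4.90 + 2.90 + 95.14
= 390.94 mOsm/kg ≈ 390.9 mOsm/kg
Osmolar gap = measured − calculated = 396 − 390.9 = 5.1 mOsm/kg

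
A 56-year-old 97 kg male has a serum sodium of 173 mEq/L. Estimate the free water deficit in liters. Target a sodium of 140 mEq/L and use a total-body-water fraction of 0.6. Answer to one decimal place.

13.7 L

TBW = 0.6 · 97 = 58.2 L
Free water deficit = TBW · (Na/140 − 1)
= 58.2 · (173/140 − 1)
= 58.2 · 0.2357
= 13.72 L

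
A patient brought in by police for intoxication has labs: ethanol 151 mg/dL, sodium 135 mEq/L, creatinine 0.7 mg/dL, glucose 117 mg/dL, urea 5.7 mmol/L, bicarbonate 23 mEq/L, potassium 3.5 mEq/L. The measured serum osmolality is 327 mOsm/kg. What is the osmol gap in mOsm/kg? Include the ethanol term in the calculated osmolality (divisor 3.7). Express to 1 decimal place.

Calculated osmolality = 2·Na + glucose/18 + urea + ethanol/3.7
= 2·135 + 117/18 + 5.7 + 151/3.7
= 270 + 6.50 + 5.70 + 40.81
= 323.01 mOsm/kg ≈ 323.0 mOsm/kg
Osmolar gap = measured − calculated = 327 − 323.0 = 4.0 mOsm/kg

4.0 mOsm/kg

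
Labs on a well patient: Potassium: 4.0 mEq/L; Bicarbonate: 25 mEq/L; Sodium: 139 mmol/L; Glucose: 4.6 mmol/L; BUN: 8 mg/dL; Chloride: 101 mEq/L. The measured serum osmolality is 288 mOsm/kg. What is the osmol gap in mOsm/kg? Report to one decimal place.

2.5 mOsm/kg

Calculated osmolality = 2·Na + glucose + BUN/2.8
= 2·139 + 4.6 + 8/2.8
= 278 + 4.60 + 2.86
= 285.46 mOsm/kg ≈ 285.5 mOsm/kg
Osmolar gap = measured − calculated = 288 − 285.5 = 2.5 mOsm/kg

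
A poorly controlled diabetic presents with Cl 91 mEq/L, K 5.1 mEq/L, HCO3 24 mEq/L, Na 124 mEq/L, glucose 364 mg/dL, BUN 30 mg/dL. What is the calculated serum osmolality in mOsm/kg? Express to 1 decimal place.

278.9 mOsm/kg

Calculated osmolality = 2·Na + glucose/18 + BUN/2.8
= 2·124 + 364/18 + 30/2.8
= 248 + 20.22 + 10.71
= 278.93 mOsm/kg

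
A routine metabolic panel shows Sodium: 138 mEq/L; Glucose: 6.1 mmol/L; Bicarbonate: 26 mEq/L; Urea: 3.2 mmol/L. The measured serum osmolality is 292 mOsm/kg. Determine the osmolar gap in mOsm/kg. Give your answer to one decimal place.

Calculated osmolality = 2·Na + glucose + urea
= 2·138 + 6.1 + 3.2
= 276 + 6.10 + 3.20
= 285.3 mOsm/kg ≈ 285.3 mOsm/kg
Osmolar gap = measured − calculated = 292 − 285.3 = 6.7 mOsm/kg

6.7 mOsm/kg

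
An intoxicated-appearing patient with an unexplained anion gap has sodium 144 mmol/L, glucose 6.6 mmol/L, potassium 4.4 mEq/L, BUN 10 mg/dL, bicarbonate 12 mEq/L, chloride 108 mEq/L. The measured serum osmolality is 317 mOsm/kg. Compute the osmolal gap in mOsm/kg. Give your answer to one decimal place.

18.8 mOsm/kg

Calculated osmolality = 2·Na + glucose + BUN/2.8
= 2·144 + 6.6 + 10/2.8
= 288 + 6.60 + 3.57
= 298.17 mOsm/kg ≈ 298.2 mOsm/kg
Osmolar gap = measured − calculated = 317 − 298.2 = 18.8 mOsm/kg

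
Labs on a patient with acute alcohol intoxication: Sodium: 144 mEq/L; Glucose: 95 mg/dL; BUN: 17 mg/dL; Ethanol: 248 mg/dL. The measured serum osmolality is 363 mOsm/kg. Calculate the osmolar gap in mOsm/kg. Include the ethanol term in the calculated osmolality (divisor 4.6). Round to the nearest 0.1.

9.7 mOsm/kg

Calculated osmolality = 2·Na + glucose/18 + BUN/2.8 + ethanol/4.6
= 2·144 + 95/18 + 17/2.8 + 248/4.6
= 288 + 5.28 + 6.07 + 53.91
= 353.26 mOsm/kg ≈ 353.3 mOsm/kg
Osmolar gap = measured − calculated = 363 − 353.3 = 9.7 mOsm/kg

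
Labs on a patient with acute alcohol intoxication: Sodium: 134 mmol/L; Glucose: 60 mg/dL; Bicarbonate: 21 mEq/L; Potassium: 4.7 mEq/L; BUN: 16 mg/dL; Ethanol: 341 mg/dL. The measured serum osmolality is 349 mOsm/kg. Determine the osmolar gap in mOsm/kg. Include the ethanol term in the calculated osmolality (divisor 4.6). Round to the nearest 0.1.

-2.2 mOsm/kg

Calculated osmolality = 2·Na + glucose/18 + BUN/2.8 + ethanol/4.6
= 2·134 + 60/18 + 16/2.8 + 341/4.6
= 268 + 3.33 + 5.71 + 74.13
= 351.17 mOsm/kg ≈ 351.2 mOsm/kg
Osmolar gap = measured − calculated = 349 − 351.2 = -2.2 mOsm/kg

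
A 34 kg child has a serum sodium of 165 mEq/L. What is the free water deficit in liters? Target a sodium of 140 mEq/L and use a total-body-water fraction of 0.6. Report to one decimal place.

3.6 L

TBW = 0.6 · 34 = 20.4 L
Free water deficit = TBW · (Na/140 − 1)
= 20.4 · (165/140 − 1)
= 20.4 · 0.1786
= 3.64 L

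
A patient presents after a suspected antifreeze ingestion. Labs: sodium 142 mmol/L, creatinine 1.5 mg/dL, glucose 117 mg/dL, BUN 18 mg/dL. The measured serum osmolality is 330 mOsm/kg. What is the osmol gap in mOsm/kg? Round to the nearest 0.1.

Calculated osmolality = 2·Na + glucose/18 + BUN/2.8
= 2·142 + 117/18 + 18/2.8
= 284 + 6.50 + 6.43
= 296.93 mOsm/kg ≈ 296.9 mOsm/kg
Osmolar gap = measured − calculated = 330 − 296.9 = 33.1 mOsm/kg

33.1 mOsm/kg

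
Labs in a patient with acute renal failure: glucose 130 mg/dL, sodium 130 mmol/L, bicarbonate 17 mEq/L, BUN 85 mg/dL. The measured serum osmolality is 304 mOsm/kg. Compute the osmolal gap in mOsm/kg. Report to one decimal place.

Calculated osmolality = 2·Na + glucose/18 + BUN/2.8
= 2·130 + 130/18 + 85/2.8
= 260 + 7.22 + 30.36
= 297.58 mOsm/kg ≈ 297.6 mOsm/kg
Osmolar gap = measured − calculated = 304 − 297.6 = 6.4 mOsm/kg

6.4 mOsm/kg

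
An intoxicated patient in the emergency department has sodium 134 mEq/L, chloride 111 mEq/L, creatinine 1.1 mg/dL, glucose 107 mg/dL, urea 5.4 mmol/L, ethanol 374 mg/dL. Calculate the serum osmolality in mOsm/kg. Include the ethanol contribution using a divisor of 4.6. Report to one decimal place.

360.6 mOsm/kg

Calculated osmolality = 2·Na + glucose/18 + urea + ethanol/4.6
= 2·134 + 107/18 + 5.4 + 374/4.6
= 268 + 5.94 + 5.40 + 81.30
= 360.64 mOsm/kg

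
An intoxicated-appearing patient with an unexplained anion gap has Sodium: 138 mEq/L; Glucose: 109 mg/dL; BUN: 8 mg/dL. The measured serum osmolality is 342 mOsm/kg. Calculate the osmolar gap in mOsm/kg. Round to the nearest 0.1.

Calculated osmolality = 2·Na + glucose/18 + BUN/2.8
= 2·138 + 109/18 + 8/2.8
= 276 + 6.06 + 2.86
= 284.92 mOsm/kg ≈ 284.9 mOsm/kg
Osmolar gap = measured − calculated = 342 − 284.9 = 57.1 mOsm/kg

57.1 mOsm/kg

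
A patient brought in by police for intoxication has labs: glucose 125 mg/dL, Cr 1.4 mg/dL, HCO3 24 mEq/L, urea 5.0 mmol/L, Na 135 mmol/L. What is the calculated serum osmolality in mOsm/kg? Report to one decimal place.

281.9 mOsm/kg

Calculated osmolality = 2·Na + glucose/18 + urea
= 2·135 + 125/18 + 5
= 270 + 6.94 + 5
= 281.94 mOsm/kg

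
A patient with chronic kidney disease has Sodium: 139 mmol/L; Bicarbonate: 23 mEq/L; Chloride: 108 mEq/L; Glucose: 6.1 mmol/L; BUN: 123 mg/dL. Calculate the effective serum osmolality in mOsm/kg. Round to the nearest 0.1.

Effective osmolality excludes urea (freely permeant across cell membranes):
2·Na + glucose
= 2·139 + 6.1
= 278 + 6.1
= 284.1 mOsm/kg

284.1 mOsm/kg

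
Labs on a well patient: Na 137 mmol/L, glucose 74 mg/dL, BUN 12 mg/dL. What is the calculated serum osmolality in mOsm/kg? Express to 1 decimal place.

Calculated osmolality = 2·Na + glucose/18 + BUN/2.8
= 2·137 + 74/18 + 12/2.8
= 274 + 4.11 + 4.29
= 282.4 mOsm/kg

282.4 mOsm/kg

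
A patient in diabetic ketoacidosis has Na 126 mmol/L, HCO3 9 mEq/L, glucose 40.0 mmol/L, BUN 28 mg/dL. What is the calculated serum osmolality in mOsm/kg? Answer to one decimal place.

302.0 mOsm/kg

Calculated osmolality = 2·Na + glucose + BUN/2.8
= 2·126 + 40 + 28/2.8
= 252 + 40 + 10
= 302 mOsm/kg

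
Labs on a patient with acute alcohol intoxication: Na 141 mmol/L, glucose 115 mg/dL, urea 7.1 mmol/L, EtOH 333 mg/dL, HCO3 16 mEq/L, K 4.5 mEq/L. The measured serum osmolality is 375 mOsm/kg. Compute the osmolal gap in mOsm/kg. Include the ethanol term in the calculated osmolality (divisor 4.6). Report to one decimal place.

Calculated osmolality = 2·Na + glucose/18 + urea + ethanol/4.6
= 2·141 + 115/18 + 7.1 + 333/4.6
= 282 + 6.39 + 7.10 + 72.39
= 367.88 mOsm/kg ≈ 367.9 mOsm/kg
Osmolar gap = measured − calculated = 375 − 367.9 = 7.1 mOsm/kg

7.1 mOsm/kg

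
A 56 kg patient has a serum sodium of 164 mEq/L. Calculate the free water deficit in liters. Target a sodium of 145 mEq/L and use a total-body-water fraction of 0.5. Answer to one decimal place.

3.7 L

TBW = 0.5 · 56 = 28 L
Free water deficit = TBW · (Na/145 − 1)
= 28 · (164/145 − 1)
= 28 · 0.131
= 3.67 L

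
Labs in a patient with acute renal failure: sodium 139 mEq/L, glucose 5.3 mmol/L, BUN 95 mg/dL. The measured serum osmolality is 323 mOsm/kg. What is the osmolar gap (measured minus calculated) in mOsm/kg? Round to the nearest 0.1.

Calculated osmolality = 2·Na + glucose + BUN/2.8
= 2·139 + 5.3 + 95/2.8
= 278 + 5.30 + 33.93
= 317.23 mOsm/kg ≈ 317.2 mOsm/kg
Osmolar gap = measured − calculated = 323 − 317.2 = 5.8 mOsm/kg

5.8 mOsm/kg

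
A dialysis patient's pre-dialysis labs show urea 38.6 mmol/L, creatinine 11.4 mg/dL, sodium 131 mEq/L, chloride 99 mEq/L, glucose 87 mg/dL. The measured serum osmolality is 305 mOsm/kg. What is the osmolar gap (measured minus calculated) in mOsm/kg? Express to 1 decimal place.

Calculated osmolality = 2·Na + glucose/18 + urea
= 2·131 + 87/18 + 38.6
= 262 + 4.83 + 38.60
= 305.43 mOsm/kg ≈ 305.4 mOsm/kg
Osmolar gap = measured − calculated = 305 − 305.4 = -0.4 mOsm/kg

-0.4 mOsm/kg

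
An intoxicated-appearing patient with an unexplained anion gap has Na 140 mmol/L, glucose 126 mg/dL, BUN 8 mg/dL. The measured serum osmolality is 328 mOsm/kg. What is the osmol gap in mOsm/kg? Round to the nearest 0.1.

38.1 mOsm/kg

Calculated osmolality = 2·Na + glucose/18 + BUN/2.8
= 2·140 + 126/18 + 8/2.8
= 280 + 7 + 2.86
= 289.86 mOsm/kg ≈ 289.9 mOsm/kg
Osmolar gap = measured − calculated = 328 − 289.9 = 38.1 mOsm/kg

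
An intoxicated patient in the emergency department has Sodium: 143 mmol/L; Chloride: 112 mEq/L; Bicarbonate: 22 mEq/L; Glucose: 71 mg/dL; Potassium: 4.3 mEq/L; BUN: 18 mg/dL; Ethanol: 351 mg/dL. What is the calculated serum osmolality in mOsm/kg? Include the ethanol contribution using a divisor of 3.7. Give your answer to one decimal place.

391.2 mOsm/kg

Calculated osmolality = 2·Na + glucose/18 + BUN/2.8 + ethanol/3.7
= 2·143 + 71/18 + 18/2.8 + 351/3.7
= 286 + 3.94 + 6.43 + 94.86
= 391.23 mOsm/kg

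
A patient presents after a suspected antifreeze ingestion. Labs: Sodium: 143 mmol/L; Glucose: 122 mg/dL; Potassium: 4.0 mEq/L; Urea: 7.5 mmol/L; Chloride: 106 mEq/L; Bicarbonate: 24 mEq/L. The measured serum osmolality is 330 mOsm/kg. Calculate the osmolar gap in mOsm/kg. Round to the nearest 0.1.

Calculated osmolality = 2·Na + glucose/18 + urea
= 2·143 + 122/18 + 7.5
= 286 + 6.78 + 7.50
= 300.28 mOsm/kg ≈ 300.3 mOsm/kg
Osmolar gap = measured − calculated = 330 − 300.3 = 29.7 mOsm/kg

29.7 mOsm/kg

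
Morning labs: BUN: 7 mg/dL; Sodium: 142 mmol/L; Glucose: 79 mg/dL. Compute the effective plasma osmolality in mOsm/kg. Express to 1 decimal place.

Effective osmolality excludes urea (freely permeant across cell membranes):
2·Na + glucose/18
= 2·142 + 79/18
= 284 + 4.39
= 288.39 mOsm/kg

288.4 mOsm/kg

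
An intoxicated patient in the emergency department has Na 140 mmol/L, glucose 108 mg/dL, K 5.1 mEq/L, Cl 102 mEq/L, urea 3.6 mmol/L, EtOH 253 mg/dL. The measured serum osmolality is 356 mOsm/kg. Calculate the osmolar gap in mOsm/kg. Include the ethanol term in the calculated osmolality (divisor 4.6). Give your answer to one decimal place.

Calculated osmolality = 2·Na + glucose/18 + urea + ethanol/4.6
= 2·140 + 108/18 + 3.6 + 253/4.6
= 280 + 6 + 3.60 + 55
= 344.6 mOsm/kg ≈ 344.6 mOsm/kg
Osmolar gap = measured − calculated = 356 − 344.6 = 11.4 mOsm/kg

11.4 mOsm/kg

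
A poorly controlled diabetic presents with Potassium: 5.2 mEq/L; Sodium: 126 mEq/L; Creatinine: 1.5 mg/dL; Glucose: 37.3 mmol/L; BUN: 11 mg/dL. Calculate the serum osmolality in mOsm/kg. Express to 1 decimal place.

293.2 mOsm/kg

Calculated osmolality = 2·Na + glucose + BUN/2.8
= 2·126 + 37.3 + 11/2.8
= 252 + 37.30 + 3.93
= 293.23 mOsm/kg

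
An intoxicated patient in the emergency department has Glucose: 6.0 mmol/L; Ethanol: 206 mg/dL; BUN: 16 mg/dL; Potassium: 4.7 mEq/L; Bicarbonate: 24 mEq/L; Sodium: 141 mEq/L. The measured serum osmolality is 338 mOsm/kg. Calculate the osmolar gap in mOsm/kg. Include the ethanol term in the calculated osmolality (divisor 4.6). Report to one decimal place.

-0.5 mOsm/kg

Calculated osmolality = 2·Na + glucose + BUN/2.8 + ethanol/4.6
= 2·141 + 6 + 16/2.8 + 206/4.6
= 282 + 6 + 5.71 + 44.78
= 338.49 mOsm/kg ≈ 338.5 mOsm/kg
Osmolar gap = measured − calculated = 338 − 338.5 = -0.5 mOsm/kg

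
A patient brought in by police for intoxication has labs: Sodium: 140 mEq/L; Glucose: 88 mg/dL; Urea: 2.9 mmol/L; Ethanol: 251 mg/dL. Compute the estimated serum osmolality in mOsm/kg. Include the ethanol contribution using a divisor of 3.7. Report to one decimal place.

Calculated osmolality = 2·Na + glucose/18 + urea + ethanol/3.7
= 2·140 + 88/18 + 2.9 + 251/3.7
= 280 + 4.89 + 2.90 + 67.84
= 355.63 mOsm/kg

355.6 mOsm/kg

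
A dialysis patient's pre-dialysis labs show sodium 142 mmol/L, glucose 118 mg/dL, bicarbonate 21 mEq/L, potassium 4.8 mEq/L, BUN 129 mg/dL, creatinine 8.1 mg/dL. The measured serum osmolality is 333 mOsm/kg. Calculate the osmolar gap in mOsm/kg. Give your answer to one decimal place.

-3.6 mOsm/kg

Calculated osmolality = 2·Na + glucose/18 + BUN/2.8
= 2·142 + 118/18 + 129/2.8
= 284 + 6.56 + 46.07
= 336.63 mOsm/kg ≈ 336.6 mOsm/kg
Osmolar gap = measured − calculated = 333 − 336.6 = -3.6 mOsm/kg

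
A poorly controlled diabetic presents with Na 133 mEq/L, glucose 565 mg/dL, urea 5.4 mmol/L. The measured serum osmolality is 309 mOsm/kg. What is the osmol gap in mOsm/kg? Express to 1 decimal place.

Calculated osmolality = 2·Na + glucose/18 + urea
= 2·133 + 565/18 + 5.4
= 266 + 31.39 + 5.40
= 302.79 mOsm/kg ≈ 302.8 mOsm/kg
Osmolar gap = measured − calculated = 309 − 302.8 = 6.2 mOsm/kg

6.2 mOsm/kg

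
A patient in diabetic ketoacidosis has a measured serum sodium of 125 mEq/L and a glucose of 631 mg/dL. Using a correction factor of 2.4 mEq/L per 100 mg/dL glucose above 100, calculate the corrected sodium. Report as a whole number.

138 mEq/L

Corrected Na = measured Na + 2.4 · (glucose − 100)/100
= 125 + 2.4 · (631 − 100)/100
= 125 + 12.7
= 137.7 mEq/L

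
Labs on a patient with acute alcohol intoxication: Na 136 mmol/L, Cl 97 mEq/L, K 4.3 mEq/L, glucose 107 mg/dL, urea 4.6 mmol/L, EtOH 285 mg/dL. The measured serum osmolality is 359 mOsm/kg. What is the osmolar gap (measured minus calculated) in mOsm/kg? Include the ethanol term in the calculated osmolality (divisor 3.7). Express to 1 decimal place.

Calculated osmolality = 2·Na + glucose/18 + urea + ethanol/3.7
= 2·136 + 107/18 + 4.6 + 285/3.7
= 272 + 5.94 + 4.60 + 77.03
= 359.57 mOsm/kg ≈ 359.6 mOsm/kg
Osmolar gap = measured − calculated = 359 − 359.6 = -0.6 mOsm/kg

-0.6 mOsm/kg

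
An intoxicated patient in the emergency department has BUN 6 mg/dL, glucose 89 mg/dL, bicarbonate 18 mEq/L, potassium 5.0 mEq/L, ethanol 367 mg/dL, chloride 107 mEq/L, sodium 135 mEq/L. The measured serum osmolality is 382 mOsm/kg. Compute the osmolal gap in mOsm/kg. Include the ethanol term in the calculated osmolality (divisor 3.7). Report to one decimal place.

5.7 mOsm/kg

Calculated osmolality = 2·Na + glucose/18 + BUN/2.8 + ethanol/3.7
= 2·135 + 89/18 + 6/2.8 + 367/3.7
= 270 + 4.94 + 2.14 + 99.19
= 376.27 mOsm/kg ≈ 376.3 mOsm/kg
Osmolar gap = measured − calculated = 382 − 376.3 = 5.7 mOsm/kg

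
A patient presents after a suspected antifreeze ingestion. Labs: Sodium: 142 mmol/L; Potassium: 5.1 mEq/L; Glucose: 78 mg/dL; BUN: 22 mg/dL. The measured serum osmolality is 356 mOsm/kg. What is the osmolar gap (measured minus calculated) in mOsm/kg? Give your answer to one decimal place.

Calculated osmolality = 2·Na + glucose/18 + BUN/2.8
= 2·142 + 78/18 + 22/2.8
= 284 + 4.33 + 7.86
= 296.19 mOsm/kg ≈ 296.2 mOsm/kg
Osmolar gap = measured − calculated = 356 − 296.2 = 59.8 mOsm/kg

59.8 mOsm/kg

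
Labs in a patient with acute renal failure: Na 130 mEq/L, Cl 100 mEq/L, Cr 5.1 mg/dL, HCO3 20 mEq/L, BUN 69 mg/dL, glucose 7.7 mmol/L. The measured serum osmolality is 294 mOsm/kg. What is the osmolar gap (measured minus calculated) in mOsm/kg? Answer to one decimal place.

Calculated osmolality = 2·Na + glucose + BUN/2.8
= 2·130 + 7.7 + 69/2.8
= 260 + 7.70 + 24.64
= 292.34 mOsm/kg ≈ 292.3 mOsm/kg
Osmolar gap = measured − calculated = 294 − 292.3 = 1.7 mOsm/kg

1.7 mOsm/kg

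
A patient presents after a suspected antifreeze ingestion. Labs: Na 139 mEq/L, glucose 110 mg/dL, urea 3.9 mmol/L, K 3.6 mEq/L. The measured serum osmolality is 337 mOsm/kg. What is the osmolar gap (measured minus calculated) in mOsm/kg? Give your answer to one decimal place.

49.0 mOsm/kg

Calculated osmolality = 2·Na + glucose/18 + urea
= 2·139 + 110/18 + 3.9
= 278 + 6.11 + 3.90
= 288.01 mOsm/kg ≈ 288.0 mOsm/kg
Osmolar gap = measured − calculated = 337 − 288.0 = 49.0 mOsm/kg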